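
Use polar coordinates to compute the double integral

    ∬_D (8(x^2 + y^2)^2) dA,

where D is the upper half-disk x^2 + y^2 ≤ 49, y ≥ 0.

The region D is 0 ≤ r ≤ 7, 0 ≤ θ ≤ π in polar coordinates, where x = r cos(θ), y = r sin(θ), and dA = r dr dθ.

Under the substitution, the integrand becomes 8r^4, so

    ∬_D (8(x^2 + y^2)^2) dA = ∫_{0}^{π} ∫_{0}^{7} (8r^4) · r dr dθ.

Inner integral (in r): ∫_{0}^{7} (8r^4) · r dr = 470596/3.

Outer integral (in θ): ∫_{0}^{π} (470596/3) dθ = 470596π/3.

Therefore ∬_D (8(x^2 + y^2)^2) dA = 470596π/3.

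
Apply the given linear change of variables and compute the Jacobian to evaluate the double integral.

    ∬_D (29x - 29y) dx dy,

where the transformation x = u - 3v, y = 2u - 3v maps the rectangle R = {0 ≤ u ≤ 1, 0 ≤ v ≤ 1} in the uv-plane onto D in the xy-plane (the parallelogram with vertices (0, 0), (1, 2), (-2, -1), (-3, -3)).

Compute the Jacobian determinant of (x, y) with respect to (u, v):

    ∂(x,y)/∂(u,v) = | 1  -3 | = (1)(-3) - (-3)(2) = 3.
                   | 2  -3 |

Its absolute value is |J| = 3 (the area scaling factor).

Substituting x = u - 3v, y = 2u - 3v into the integrand,

    29x - 29y → -29u,

so the integral becomes

    ∬_R (-29u) · |J| du dv = ∫_0^1 ∫_0^1 (-87u) dv du.

Inner (v): -87u.
Outer (u): -87/2.

Therefore ∬_D (29x - 29y) dx dy = -87/2.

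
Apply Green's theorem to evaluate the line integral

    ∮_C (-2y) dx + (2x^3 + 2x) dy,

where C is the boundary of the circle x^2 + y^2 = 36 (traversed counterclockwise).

Green's theorem converts the closed line integral into a double integral over the enclosed region D:

    ∮_C P dx + Q dy = ∬_D (∂Q/∂x - ∂P/∂y) dA.

Here P = -2y, Q = 2x^3 + 2x, so

    ∂Q/∂x = 6x^2 + 2,    ∂P/∂y = -2,
    ∂Q/∂x - ∂P/∂y = 6x^2 + 4.

D is the region x^2 + y^2 ≤ 36. Evaluating the double integral:

In polar coordinates (x = r cos θ, y = r sin θ, dA = r dr dθ) the integrand becomes 6r^2cos(θ)^2 + 4, so

    ∬_D (6x^2 + 4) dA = ∫_0^{2π} ∫_0^{6} (6r^2cos(θ)^2 + 4) · r dr dθ.

Inner (r from 0 to 6): 1944cos(θ)^2 + 72.
Outer (θ from 0 to 2π): 2088π.

Therefore ∮_C P dx + Q dy = 2088π.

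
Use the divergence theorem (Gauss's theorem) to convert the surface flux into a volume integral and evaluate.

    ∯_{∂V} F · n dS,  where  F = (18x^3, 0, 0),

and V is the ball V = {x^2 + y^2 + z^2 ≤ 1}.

By the divergence theorem,

    ∯_{∂V} F · n dS = ∭_V (∇ · F) dV.

Compute the divergence:
    ∇ · F = ∂F_x/∂x + ∂F_y/∂y + ∂F_z/∂z = 54x^2 + 0 + 0 = 54x^2.

In spherical coordinates, x = ρ sin(φ) cos(θ), y = ρ sin(φ) sin(θ), z = ρ cos(φ), dV = ρ^2 sin(φ) dρ dφ dθ, with 0 ≤ ρ ≤ 1, 0 ≤ φ ≤ π, 0 ≤ θ ≤ 2π.

The integrand, after substitution and multiplying by the volume element, becomes (54ρ^2sin(φ)^2cos(θ)^2) · ρ^2 sin(φ), so

    ∭_V (∇·F) dV = ∫_0^{2π} ∫_0^{π} ∫_0^{1} (54ρ^2sin(φ)^2cos(θ)^2) · ρ^2 sin(φ) dρ dφ dθ.

Inner (ρ from 0 to 1): 54sin(φ)^3cos(θ)^2/5.
Middle (φ from 0 to π): 72cos(θ)^2/5.
Outer (θ from 0 to 2π): 72π/5.

Therefore ∯_{∂V} F · n dS = 72π/5.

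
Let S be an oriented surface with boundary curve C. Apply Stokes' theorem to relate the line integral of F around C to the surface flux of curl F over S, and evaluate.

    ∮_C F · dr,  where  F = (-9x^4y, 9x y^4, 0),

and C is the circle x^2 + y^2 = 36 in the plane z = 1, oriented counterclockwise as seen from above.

Let S be the flat disk x^2 + y^2 ≤ 36 in the plane z = 1, with upward unit normal n̂ = ẑ. By Stokes' theorem,

    ∮_C F · dr = ∬_S (∇ × F) · n̂ dS = ∬_D (curl F)_z dA,

where D is the disk x^2 + y^2 ≤ 36.

Compute the curl of F = (-9x^4y, 9x y^4, 0):
    (∇ × F)_x = ∂F_z/∂y - ∂F_y/∂z = 0,
    (∇ × F)_y = ∂F_x/∂z - ∂F_z/∂x = 0,
    (∇ × F)_z = ∂F_y/∂x - ∂F_x/∂y = 9x^4 + 9y^4.

On z = 1, (curl F)_z = 9x^4 + 9y^4.

Convert to polar (x = r cos θ, y = r sin θ, dA = r dr dθ); the integrand becomes 9r^4(sin(θ)^4 + cos(θ)^4), so

    ∬_D (curl F)_z dA = ∫_0^{2π} ∫_0^{6} (9r^4(sin(θ)^4 + cos(θ)^4)) · r dr dθ.

Inner (r from 0 to 6): 69984sin(θ)^4 + 69984cos(θ)^4.
Outer (θ from 0 to 2π): 104976π.

Therefore ∮_C F · dr = 104976π.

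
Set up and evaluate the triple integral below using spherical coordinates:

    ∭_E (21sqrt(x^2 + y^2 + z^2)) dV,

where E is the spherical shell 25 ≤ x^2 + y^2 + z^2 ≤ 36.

In spherical coordinates, x = ρ sin(φ) cos(θ), y = ρ sin(φ) sin(θ), z = ρ cos(φ), and dV = ρ^2 sin(φ) dρ dφ dθ.

The integrand becomes 21ρ, so

    ∭_E (21sqrt(x^2 + y^2 + z^2)) dV = ∫_{0}^{2π} ∫_{0}^{π} ∫_{5}^{6} (21ρ) · ρ^2 sin(φ) dρ dφ dθ.

Inner (ρ): 14091sin(φ)/4.
Middle (φ): 14091/2.
Outer (θ): 14091π.

Therefore the triple integral equals 14091π.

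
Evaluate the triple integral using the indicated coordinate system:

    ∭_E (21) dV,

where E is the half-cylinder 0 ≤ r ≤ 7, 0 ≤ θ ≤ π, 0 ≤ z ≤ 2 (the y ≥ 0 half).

In cylindrical coordinates, x = r cos(θ), y = r sin(θ), z = z, and dV = r dr dθ dz.

The integrand becomes 21, so

    ∭_E (21) dV = ∫_{0}^{π} ∫_{0}^{7} ∫_{0}^{2} (21) · r dz dr dθ.

Inner (z): 42r.
Middle (r from 0 to 7): 1029.
Outer (θ): 1029π.

Therefore the triple integral equals 1029π.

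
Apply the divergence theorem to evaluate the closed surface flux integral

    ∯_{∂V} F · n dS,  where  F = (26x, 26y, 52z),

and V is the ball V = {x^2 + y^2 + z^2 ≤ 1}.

By the divergence theorem,

    ∯_{∂V} F · n dS = ∭_V (∇ · F) dV.

Compute the divergence:
    ∇ · F = ∂F_x/∂x + ∂F_y/∂y + ∂F_z/∂z = 26 + 26 + 52 = 104.

In spherical coordinates, x = ρ sin(φ) cos(θ), y = ρ sin(φ) sin(θ), z = ρ cos(φ), dV = ρ^2 sin(φ) dρ dφ dθ, with 0 ≤ ρ ≤ 1, 0 ≤ φ ≤ π, 0 ≤ θ ≤ 2π.

The integrand, after substitution and multiplying by the volume element, becomes (104) · ρ^2 sin(φ), so

    ∭_V (∇·F) dV = ∫_0^{2π} ∫_0^{π} ∫_0^{1} (104) · ρ^2 sin(φ) dρ dφ dθ.

Inner (ρ from 0 to 1): 104sin(φ)/3.
Middle (φ from 0 to π): 208/3.
Outer (θ from 0 to 2π): 416π/3.

Therefore ∯_{∂V} F · n dS = 416π/3.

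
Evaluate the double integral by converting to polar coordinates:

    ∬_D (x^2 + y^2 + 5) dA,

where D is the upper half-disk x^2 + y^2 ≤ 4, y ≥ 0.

The region D is 0 ≤ r ≤ 2, 0 ≤ θ ≤ π in polar coordinates, where x = r cos(θ), y = r sin(θ), and dA = r dr dθ.

Under the substitution, the integrand becomes r^2 + 5, so

    ∬_D (x^2 + y^2 + 5) dA = ∫_{0}^{π} ∫_{0}^{2} (r^2 + 5) · r dr dθ.

Inner integral (in r): ∫_{0}^{2} (r^2 + 5) · r dr = 14.

Outer integral (in θ): ∫_{0}^{π} (14) dθ = 14π.

Therefore ∬_D (x^2 + y^2 + 5) dA = 14π.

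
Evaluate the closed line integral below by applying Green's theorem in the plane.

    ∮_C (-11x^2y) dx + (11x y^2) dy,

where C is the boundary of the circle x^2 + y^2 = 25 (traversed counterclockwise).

Green's theorem converts the closed line integral into a double integral over the enclosed region D:

    ∮_C P dx + Q dy = ∬_D (∂Q/∂x - ∂P/∂y) dA.

Here P = -11x^2y, Q = 11x y^2, so

    ∂Q/∂x = 11y^2,    ∂P/∂y = -11x^2,
    ∂Q/∂x - ∂P/∂y = 11x^2 + 11y^2.

D is the region x^2 + y^2 ≤ 25. Evaluating the double integral:

In polar coordinates (x = r cos θ, y = r sin θ, dA = r dr dθ) the integrand becomes 11r^2, so

    ∬_D (11x^2 + 11y^2) dA = ∫_0^{2π} ∫_0^{5} (11r^2) · r dr dθ.

Inner (r from 0 to 5): 6875/4.
Outer (θ from 0 to 2π): 6875π/2.

Therefore ∮_C P dx + Q dy = 6875π/2.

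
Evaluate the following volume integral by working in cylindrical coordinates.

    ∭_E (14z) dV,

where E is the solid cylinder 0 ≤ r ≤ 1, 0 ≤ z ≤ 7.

In cylindrical coordinates, x = r cos(θ), y = r sin(θ), z = z, and dV = r dr dθ dz.

The integrand becomes 14z, so

    ∭_E (14z) dV = ∫_{0}^{2π} ∫_{0}^{1} ∫_{0}^{7} (14z) · r dz dr dθ.

Inner (z): 343r.
Middle (r from 0 to 1): 343/2.
Outer (θ): 343π.

Therefore the triple integral equals 343π.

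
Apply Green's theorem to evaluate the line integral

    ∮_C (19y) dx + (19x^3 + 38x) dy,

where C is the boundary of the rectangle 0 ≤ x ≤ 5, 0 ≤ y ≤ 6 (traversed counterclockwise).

Green's theorem converts the closed line integral into a double integral over the enclosed region D:

    ∮_C P dx + Q dy = ∬_D (∂Q/∂x - ∂P/∂y) dA.

Here P = 19y, Q = 19x^3 + 38x, so

    ∂Q/∂x = 57x^2 + 38,    ∂P/∂y = 19,
    ∂Q/∂x - ∂P/∂y = 57x^2 + 19.

D is the region 0 ≤ x ≤ 5, 0 ≤ y ≤ 6. Evaluating the double integral:

    ∬_D (57x^2 + 19) dA = ∫_0^{5} ∫_0^{6} (57x^2 + 19) dy dx.

Inner (y from 0 to 6): 342x^2 + 114.
Outer (x from 0 to 5): 14820.

Therefore ∮_C P dx + Q dy = 14820.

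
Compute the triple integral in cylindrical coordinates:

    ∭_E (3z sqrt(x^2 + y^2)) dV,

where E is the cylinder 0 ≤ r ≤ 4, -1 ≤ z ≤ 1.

In cylindrical coordinates, x = r cos(θ), y = r sin(θ), z = z, and dV = r dr dθ dz.

The integrand becomes 3r z, so

    ∭_E (3z sqrt(x^2 + y^2)) dV = ∫_{0}^{2π} ∫_{0}^{4} ∫_{-1}^{1} (3r z) · r dz dr dθ.

Inner (z): 0.
Middle (r from 0 to 4): 0.
Outer (θ): 0.

Therefore the triple integral equals 0.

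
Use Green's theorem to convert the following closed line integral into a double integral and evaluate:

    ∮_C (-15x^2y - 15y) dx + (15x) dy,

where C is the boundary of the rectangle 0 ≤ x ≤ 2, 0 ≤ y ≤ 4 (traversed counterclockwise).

Green's theorem converts the closed line integral into a double integral over the enclosed region D:

    ∮_C P dx + Q dy = ∬_D (∂Q/∂x - ∂P/∂y) dA.

Here P = -15x^2y - 15y, Q = 15x, so

    ∂Q/∂x = 15,    ∂P/∂y = -15x^2 - 15,
    ∂Q/∂x - ∂P/∂y = 15x^2 + 30.

D is the region 0 ≤ x ≤ 2, 0 ≤ y ≤ 4. Evaluating the double integral:

    ∬_D (15x^2 + 30) dA = ∫_0^{2} ∫_0^{4} (15x^2 + 30) dy dx.

Inner (y from 0 to 4): 60x^2 + 120.
Outer (x from 0 to 2): 400.

Therefore ∮_C P dx + Q dy = 400.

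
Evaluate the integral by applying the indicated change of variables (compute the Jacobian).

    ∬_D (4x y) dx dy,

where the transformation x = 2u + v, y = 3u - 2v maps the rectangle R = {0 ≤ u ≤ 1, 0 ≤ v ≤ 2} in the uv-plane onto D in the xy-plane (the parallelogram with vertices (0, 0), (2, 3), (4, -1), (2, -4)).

Compute the Jacobian determinant of (x, y) with respect to (u, v):

    ∂(x,y)/∂(u,v) = | 2  1 | = (2)(-2) - (1)(3) = -7.
                   | 3  -2 |

Its absolute value is |J| = 7 (the area scaling factor).

Substituting x = 2u + v, y = 3u - 2v into the integrand,

    4x y → 24u^2 - 4u v - 8v^2,

so the integral becomes

    ∬_R (24u^2 - 4u v - 8v^2) · |J| du dv = ∫_0^1 ∫_0^2 (168u^2 - 28u v - 56v^2) dv du.

Inner (v): 336u^2 - 56u - 448/3.
Outer (u): -196/3.

Therefore ∬_D (4x y) dx dy = -196/3.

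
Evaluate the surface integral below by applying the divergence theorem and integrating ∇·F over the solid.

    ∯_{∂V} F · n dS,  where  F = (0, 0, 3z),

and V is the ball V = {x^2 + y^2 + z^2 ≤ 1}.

By the divergence theorem,

    ∯_{∂V} F · n dS = ∭_V (∇ · F) dV.

Compute the divergence:
    ∇ · F = ∂F_x/∂x + ∂F_y/∂y + ∂F_z/∂z = 0 + 0 + 3 = 3.

In spherical coordinates, x = ρ sin(φ) cos(θ), y = ρ sin(φ) sin(θ), z = ρ cos(φ), dV = ρ^2 sin(φ) dρ dφ dθ, with 0 ≤ ρ ≤ 1, 0 ≤ φ ≤ π, 0 ≤ θ ≤ 2π.

The integrand, after substitution and multiplying by the volume element, becomes (3) · ρ^2 sin(φ), so

    ∭_V (∇·F) dV = ∫_0^{2π} ∫_0^{π} ∫_0^{1} (3) · ρ^2 sin(φ) dρ dφ dθ.

Inner (ρ from 0 to 1): sin(φ).
Middle (φ from 0 to π): 2.
Outer (θ from 0 to 2π): 4π.

Therefore ∯_{∂V} F · n dS = 4π.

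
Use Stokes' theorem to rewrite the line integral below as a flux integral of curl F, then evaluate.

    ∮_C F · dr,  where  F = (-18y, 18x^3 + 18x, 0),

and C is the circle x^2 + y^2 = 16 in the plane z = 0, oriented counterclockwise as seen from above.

Let S be the flat disk x^2 + y^2 ≤ 16 in the plane z = 0, with upward unit normal n̂ = ẑ. By Stokes' theorem,

    ∮_C F · dr = ∬_S (∇ × F) · n̂ dS = ∬_D (curl F)_z dA,

where D is the disk x^2 + y^2 ≤ 16.

Compute the curl of F = (-18y, 18x^3 + 18x, 0):
    (∇ × F)_x = ∂F_z/∂y - ∂F_y/∂z = 0,
    (∇ × F)_y = ∂F_x/∂z - ∂F_z/∂x = 0,
    (∇ × F)_z = ∂F_y/∂x - ∂F_x/∂y = 54x^2 + 36.

On z = 0, (curl F)_z = 54x^2 + 36.

Convert to polar (x = r cos θ, y = r sin θ, dA = r dr dθ); the integrand becomes 54r^2cos(θ)^2 + 36, so

    ∬_D (curl F)_z dA = ∫_0^{2π} ∫_0^{4} (54r^2cos(θ)^2 + 36) · r dr dθ.

Inner (r from 0 to 4): 3456cos(θ)^2 + 288.
Outer (θ from 0 to 2π): 4032π.

Therefore ∮_C F · dr = 4032π.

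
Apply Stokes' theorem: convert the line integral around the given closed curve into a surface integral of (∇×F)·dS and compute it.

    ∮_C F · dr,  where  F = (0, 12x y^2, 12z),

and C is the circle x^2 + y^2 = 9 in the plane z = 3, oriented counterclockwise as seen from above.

Let S be the flat disk x^2 + y^2 ≤ 9 in the plane z = 3, with upward unit normal n̂ = ẑ. By Stokes' theorem,

    ∮_C F · dr = ∬_S (∇ × F) · n̂ dS = ∬_D (curl F)_z dA,

where D is the disk x^2 + y^2 ≤ 9.

Compute the curl of F = (0, 12x y^2, 12z):
    (∇ × F)_x = ∂F_z/∂y - ∂F_y/∂z = 0,
    (∇ × F)_y = ∂F_x/∂z - ∂F_z/∂x = 0,
    (∇ × F)_z = ∂F_y/∂x - ∂F_x/∂y = 12y^2.

On z = 3, (curl F)_z = 12y^2.

Convert to polar (x = r cos θ, y = r sin θ, dA = r dr dθ); the integrand becomes 12r^2sin(θ)^2, so

    ∬_D (curl F)_z dA = ∫_0^{2π} ∫_0^{3} (12r^2sin(θ)^2) · r dr dθ.

Inner (r from 0 to 3): 243sin(θ)^2.
Outer (θ from 0 to 2π): 243π.

Therefore ∮_C F · dr = 243π.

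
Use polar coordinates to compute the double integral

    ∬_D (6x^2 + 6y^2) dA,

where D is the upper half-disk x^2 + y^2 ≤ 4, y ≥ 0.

The region D is 0 ≤ r ≤ 2, 0 ≤ θ ≤ π in polar coordinates, where x = r cos(θ), y = r sin(θ), and dA = r dr dθ.

Under the substitution, the integrand becomes 6r^2, so

    ∬_D (6x^2 + 6y^2) dA = ∫_{0}^{π} ∫_{0}^{2} (6r^2) · r dr dθ.

Inner integral (in r): ∫_{0}^{2} (6r^2) · r dr = 24.

Outer integral (in θ): ∫_{0}^{π} (24) dθ = 24π.

Therefore ∬_D (6x^2 + 6y^2) dA = 24π.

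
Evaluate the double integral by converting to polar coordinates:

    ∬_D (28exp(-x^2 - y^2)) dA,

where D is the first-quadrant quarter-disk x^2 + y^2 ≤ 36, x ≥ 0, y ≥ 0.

The region D is 0 ≤ r ≤ 6, 0 ≤ θ ≤ π/2 in polar coordinates, where x = r cos(θ), y = r sin(θ), and dA = r dr dθ.

Under the substitution, the integrand becomes 28exp(-r^2), so

    ∬_D (28exp(-x^2 - y^2)) dA = ∫_{0}^{π/2} ∫_{0}^{6} (28exp(-r^2)) · r dr dθ.

Inner integral (in r): ∫_{0}^{6} (28exp(-r^2)) · r dr = 14 - 14exp(-36).

Outer integral (in θ): ∫_{0}^{π/2} (14 - 14exp(-36)) dθ = -7π exp(-36) + 7π.

Therefore ∬_D (28exp(-x^2 - y^2)) dA = -7π exp(-36) + 7π.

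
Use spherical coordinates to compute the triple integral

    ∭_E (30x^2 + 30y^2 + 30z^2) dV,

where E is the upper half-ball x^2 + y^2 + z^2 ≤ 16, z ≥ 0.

In spherical coordinates, x = ρ sin(φ) cos(θ), y = ρ sin(φ) sin(θ), z = ρ cos(φ), and dV = ρ^2 sin(φ) dρ dφ dθ.

The integrand becomes 30ρ^2, so

    ∭_E (30x^2 + 30y^2 + 30z^2) dV = ∫_{0}^{2π} ∫_{0}^{π/2} ∫_{0}^{4} (30ρ^2) · ρ^2 sin(φ) dρ dφ dθ.

Inner (ρ): 6144sin(φ).
Middle (φ): 6144.
Outer (θ): 12288π.

Therefore the triple integral equals 12288π.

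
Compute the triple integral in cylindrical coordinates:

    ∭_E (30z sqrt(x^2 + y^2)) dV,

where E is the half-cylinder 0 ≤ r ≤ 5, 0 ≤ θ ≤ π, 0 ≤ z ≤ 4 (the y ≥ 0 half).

In cylindrical coordinates, x = r cos(θ), y = r sin(θ), z = z, and dV = r dr dθ dz.

The integrand becomes 30r z, so

    ∭_E (30z sqrt(x^2 + y^2)) dV = ∫_{0}^{π} ∫_{0}^{5} ∫_{0}^{4} (30r z) · r dz dr dθ.

Inner (z): 240r^2.
Middle (r from 0 to 5): 10000.
Outer (θ): 10000π.

Therefore the triple integral equals 10000π.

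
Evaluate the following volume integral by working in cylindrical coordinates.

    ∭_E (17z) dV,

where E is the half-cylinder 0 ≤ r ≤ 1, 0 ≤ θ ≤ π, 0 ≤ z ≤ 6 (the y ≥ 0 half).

In cylindrical coordinates, x = r cos(θ), y = r sin(θ), z = z, and dV = r dr dθ dz.

The integrand becomes 17z, so

    ∭_E (17z) dV = ∫_{0}^{π} ∫_{0}^{1} ∫_{0}^{6} (17z) · r dz dr dθ.

Inner (z): 306r.
Middle (r from 0 to 1): 153.
Outer (θ): 153π.

Therefore the triple integral equals 153π.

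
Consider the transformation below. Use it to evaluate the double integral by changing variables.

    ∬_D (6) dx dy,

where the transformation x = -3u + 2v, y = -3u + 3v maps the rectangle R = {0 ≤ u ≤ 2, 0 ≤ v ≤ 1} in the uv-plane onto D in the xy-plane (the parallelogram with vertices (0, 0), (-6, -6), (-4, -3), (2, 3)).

Compute the Jacobian determinant of (x, y) with respect to (u, v):

    ∂(x,y)/∂(u,v) = | -3  2 | = (-3)(3) - (2)(-3) = -3.
                   | -3  3 |

Its absolute value is |J| = 3 (the area scaling factor).

Substituting x = -3u + 2v, y = -3u + 3v into the integrand,

    6 → 6,

so the integral becomes

    ∬_R (6) · |J| du dv = ∫_0^2 ∫_0^1 (18) dv du.

Inner (v): 18.
Outer (u): 36.

Therefore ∬_D (6) dx dy = 36.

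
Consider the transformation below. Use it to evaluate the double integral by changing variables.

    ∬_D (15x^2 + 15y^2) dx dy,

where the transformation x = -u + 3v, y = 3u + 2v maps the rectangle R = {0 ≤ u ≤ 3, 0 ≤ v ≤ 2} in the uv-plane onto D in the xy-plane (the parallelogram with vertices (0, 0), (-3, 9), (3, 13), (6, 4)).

Compute the Jacobian determinant of (x, y) with respect to (u, v):

    ∂(x,y)/∂(u,v) = | -1  3 | = (-1)(2) - (3)(3) = -11.
                   | 3  2 |

Its absolute value is |J| = 11 (the area scaling factor).

Substituting x = -u + 3v, y = 3u + 2v into the integrand,

    15x^2 + 15y^2 → 150u^2 + 90u v + 195v^2,

so the integral becomes

    ∬_R (150u^2 + 90u v + 195v^2) · |J| du dv = ∫_0^3 ∫_0^2 (1650u^2 + 990u v + 2145v^2) dv du.

Inner (v): 3300u^2 + 1980u + 5720.
Outer (u): 55770.

Therefore ∬_D (15x^2 + 15y^2) dx dy = 55770.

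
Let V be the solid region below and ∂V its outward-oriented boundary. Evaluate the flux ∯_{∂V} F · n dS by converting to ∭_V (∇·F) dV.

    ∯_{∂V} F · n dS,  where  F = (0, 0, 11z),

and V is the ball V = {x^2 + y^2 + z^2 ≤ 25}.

By the divergence theorem,

    ∯_{∂V} F · n dS = ∭_V (∇ · F) dV.

Compute the divergence:
    ∇ · F = ∂F_x/∂x + ∂F_y/∂y + ∂F_z/∂z = 0 + 0 + 11 = 11.

In spherical coordinates, x = ρ sin(φ) cos(θ), y = ρ sin(φ) sin(θ), z = ρ cos(φ), dV = ρ^2 sin(φ) dρ dφ dθ, with 0 ≤ ρ ≤ 5, 0 ≤ φ ≤ π, 0 ≤ θ ≤ 2π.

The integrand, after substitution and multiplying by the volume element, becomes (11) · ρ^2 sin(φ), so

    ∭_V (∇·F) dV = ∫_0^{2π} ∫_0^{π} ∫_0^{5} (11) · ρ^2 sin(φ) dρ dφ dθ.

Inner (ρ from 0 to 5): 1375sin(φ)/3.
Middle (φ from 0 to π): 2750/3.
Outer (θ from 0 to 2π): 5500π/3.

Therefore ∯_{∂V} F · n dS = 5500π/3.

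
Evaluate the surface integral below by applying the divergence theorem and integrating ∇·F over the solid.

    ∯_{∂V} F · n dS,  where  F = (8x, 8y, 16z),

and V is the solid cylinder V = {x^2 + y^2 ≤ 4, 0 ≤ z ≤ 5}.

By the divergence theorem,

    ∯_{∂V} F · n dS = ∭_V (∇ · F) dV.

Compute the divergence:
    ∇ · F = ∂F_x/∂x + ∂F_y/∂y + ∂F_z/∂z = 8 + 8 + 16 = 32.

In cylindrical coordinates, x = r cos(θ), y = r sin(θ), z = z, dV = r dr dθ dz, with 0 ≤ r ≤ 2, 0 ≤ θ ≤ 2π, 0 ≤ z ≤ 5.

The integrand, after substitution and multiplying by the volume element, becomes (32) · r, so

    ∭_V (∇·F) dV = ∫_0^{2π} ∫_0^{2} ∫_0^{5} (32) · r dz dr dθ.

Inner (z from 0 to 5): 160r.
Middle (r from 0 to 2): 320.
Outer (θ from 0 to 2π): 640π.

Therefore ∯_{∂V} F · n dS = 640π.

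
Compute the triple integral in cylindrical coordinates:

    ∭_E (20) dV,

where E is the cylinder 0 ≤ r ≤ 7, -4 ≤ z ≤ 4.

In cylindrical coordinates, x = r cos(θ), y = r sin(θ), z = z, and dV = r dr dθ dz.

The integrand becomes 20, so

    ∭_E (20) dV = ∫_{0}^{2π} ∫_{0}^{7} ∫_{-4}^{4} (20) · r dz dr dθ.

Inner (z): 160r.
Middle (r from 0 to 7): 3920.
Outer (θ): 7840π.

Therefore the triple integral equals 7840π.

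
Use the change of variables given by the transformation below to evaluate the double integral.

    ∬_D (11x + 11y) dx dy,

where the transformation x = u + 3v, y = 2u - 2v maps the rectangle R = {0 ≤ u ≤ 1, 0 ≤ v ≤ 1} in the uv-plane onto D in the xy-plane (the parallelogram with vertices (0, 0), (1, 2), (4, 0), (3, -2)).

Compute the Jacobian determinant of (x, y) with respect to (u, v):

    ∂(x,y)/∂(u,v) = | 1  3 | = (1)(-2) - (3)(2) = -8.
                   | 2  -2 |

Its absolute value is |J| = 8 (the area scaling factor).

Substituting x = u + 3v, y = 2u - 2v into the integrand,

    11x + 11y → 33u + 11v,

so the integral becomes

    ∬_R (33u + 11v) · |J| du dv = ∫_0^1 ∫_0^1 (264u + 88v) dv du.

Inner (v): 264u + 44.
Outer (u): 176.

Therefore ∬_D (11x + 11y) dx dy = 176.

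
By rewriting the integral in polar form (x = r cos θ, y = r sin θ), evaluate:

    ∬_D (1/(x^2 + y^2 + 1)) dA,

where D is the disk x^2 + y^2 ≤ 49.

The region D is 0 ≤ r ≤ 7, 0 ≤ θ ≤ 2π in polar coordinates, where x = r cos(θ), y = r sin(θ), and dA = r dr dθ.

Under the substitution, the integrand becomes 1/(r^2 + 1), so

    ∬_D (1/(x^2 + y^2 + 1)) dA = ∫_{0}^{2π} ∫_{0}^{7} (1/(r^2 + 1)) · r dr dθ.

Inner integral (in r): ∫_{0}^{7} (1/(r^2 + 1)) · r dr = log(50)/2.

Outer integral (in θ): ∫_{0}^{2π} (log(50)/2) dθ = π log(50).

Therefore ∬_D (1/(x^2 + y^2 + 1)) dA = π log(50).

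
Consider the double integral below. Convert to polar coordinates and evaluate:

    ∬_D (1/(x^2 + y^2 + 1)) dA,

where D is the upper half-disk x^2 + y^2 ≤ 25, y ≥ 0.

The region D is 0 ≤ r ≤ 5, 0 ≤ θ ≤ π in polar coordinates, where x = r cos(θ), y = r sin(θ), and dA = r dr dθ.

Under the substitution, the integrand becomes 1/(r^2 + 1), so

    ∬_D (1/(x^2 + y^2 + 1)) dA = ∫_{0}^{π} ∫_{0}^{5} (1/(r^2 + 1)) · r dr dθ.

Inner integral (in r): ∫_{0}^{5} (1/(r^2 + 1)) · r dr = log(26)/2.

Outer integral (in θ): ∫_{0}^{π} (log(26)/2) dθ = π log(26)/2.

Therefore ∬_D (1/(x^2 + y^2 + 1)) dA = π log(26)/2.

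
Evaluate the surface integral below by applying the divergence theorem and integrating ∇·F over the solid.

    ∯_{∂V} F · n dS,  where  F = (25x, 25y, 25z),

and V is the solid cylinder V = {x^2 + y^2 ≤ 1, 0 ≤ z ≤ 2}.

By the divergence theorem,

    ∯_{∂V} F · n dS = ∭_V (∇ · F) dV.

Compute the divergence:
    ∇ · F = ∂F_x/∂x + ∂F_y/∂y + ∂F_z/∂z = 25 + 25 + 25 = 75.

In cylindrical coordinates, x = r cos(θ), y = r sin(θ), z = z, dV = r dr dθ dz, with 0 ≤ r ≤ 1, 0 ≤ θ ≤ 2π, 0 ≤ z ≤ 2.

The integrand, after substitution and multiplying by the volume element, becomes (75) · r, so

    ∭_V (∇·F) dV = ∫_0^{2π} ∫_0^{1} ∫_0^{2} (75) · r dz dr dθ.

Inner (z from 0 to 2): 150r.
Middle (r from 0 to 1): 75.
Outer (θ from 0 to 2π): 150π.

Therefore ∯_{∂V} F · n dS = 150π.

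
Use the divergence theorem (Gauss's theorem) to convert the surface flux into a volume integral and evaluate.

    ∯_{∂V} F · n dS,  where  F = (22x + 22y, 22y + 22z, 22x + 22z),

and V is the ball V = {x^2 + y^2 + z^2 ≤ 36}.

By the divergence theorem,

    ∯_{∂V} F · n dS = ∭_V (∇ · F) dV.

Compute the divergence:
    ∇ · F = ∂F_x/∂x + ∂F_y/∂y + ∂F_z/∂z = 22 + 22 + 22 = 66.

In spherical coordinates, x = ρ sin(φ) cos(θ), y = ρ sin(φ) sin(θ), z = ρ cos(φ), dV = ρ^2 sin(φ) dρ dφ dθ, with 0 ≤ ρ ≤ 6, 0 ≤ φ ≤ π, 0 ≤ θ ≤ 2π.

The integrand, after substitution and multiplying by the volume element, becomes (66) · ρ^2 sin(φ), so

    ∭_V (∇·F) dV = ∫_0^{2π} ∫_0^{π} ∫_0^{6} (66) · ρ^2 sin(φ) dρ dφ dθ.

Inner (ρ from 0 to 6): 4752sin(φ).
Middle (φ from 0 to π): 9504.
Outer (θ from 0 to 2π): 19008π.

Therefore ∯_{∂V} F · n dS = 19008π.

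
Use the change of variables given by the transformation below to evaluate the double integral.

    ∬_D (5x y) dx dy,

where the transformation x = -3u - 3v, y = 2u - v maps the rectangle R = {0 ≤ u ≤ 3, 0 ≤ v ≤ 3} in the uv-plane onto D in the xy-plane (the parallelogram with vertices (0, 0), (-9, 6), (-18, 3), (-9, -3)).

Compute the Jacobian determinant of (x, y) with respect to (u, v):

    ∂(x,y)/∂(u,v) = | -3  -3 | = (-3)(-1) - (-3)(2) = 9.
                   | 2  -1 |

Its absolute value is |J| = 9 (the area scaling factor).

Substituting x = -3u - 3v, y = 2u - v into the integrand,

    5x y → -30u^2 - 15u v + 15v^2,

so the integral becomes

    ∬_R (-30u^2 - 15u v + 15v^2) · |J| du dv = ∫_0^3 ∫_0^3 (-270u^2 - 135u v + 135v^2) dv du.

Inner (v): -810u^2 - 1215u/2 + 1215.
Outer (u): -25515/4.

Therefore ∬_D (5x y) dx dy = -25515/4.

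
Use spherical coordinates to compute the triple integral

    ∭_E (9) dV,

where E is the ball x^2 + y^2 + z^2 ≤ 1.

In spherical coordinates, x = ρ sin(φ) cos(θ), y = ρ sin(φ) sin(θ), z = ρ cos(φ), and dV = ρ^2 sin(φ) dρ dφ dθ.

The integrand becomes 9, so

    ∭_E (9) dV = ∫_{0}^{2π} ∫_{0}^{π} ∫_{0}^{1} (9) · ρ^2 sin(φ) dρ dφ dθ.

Inner (ρ): 3sin(φ).
Middle (φ): 6.
Outer (θ): 12π.

Therefore the triple integral equals 12π.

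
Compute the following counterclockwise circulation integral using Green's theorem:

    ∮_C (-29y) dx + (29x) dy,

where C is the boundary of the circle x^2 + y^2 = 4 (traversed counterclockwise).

Green's theorem converts the closed line integral into a double integral over the enclosed region D:

    ∮_C P dx + Q dy = ∬_D (∂Q/∂x - ∂P/∂y) dA.

Here P = -29y, Q = 29x, so

    ∂Q/∂x = 29,    ∂P/∂y = -29,
    ∂Q/∂x - ∂P/∂y = 58.

D is the region x^2 + y^2 ≤ 4. Evaluating the double integral:

In polar coordinates (x = r cos θ, y = r sin θ, dA = r dr dθ) the integrand becomes 58, so

    ∬_D (58) dA = ∫_0^{2π} ∫_0^{2} (58) · r dr dθ.

Inner (r from 0 to 2): 116.
Outer (θ from 0 to 2π): 232π.

Therefore ∮_C P dx + Q dy = 232π.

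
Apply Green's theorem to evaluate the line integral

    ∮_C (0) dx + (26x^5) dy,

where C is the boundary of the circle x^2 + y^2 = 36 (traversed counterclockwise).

Green's theorem converts the closed line integral into a double integral over the enclosed region D:

    ∮_C P dx + Q dy = ∬_D (∂Q/∂x - ∂P/∂y) dA.

Here P = 0, Q = 26x^5, so

    ∂Q/∂x = 130x^4,    ∂P/∂y = 0,
    ∂Q/∂x - ∂P/∂y = 130x^4.

D is the region x^2 + y^2 ≤ 36. Evaluating the double integral:

In polar coordinates (x = r cos θ, y = r sin θ, dA = r dr dθ) the integrand becomes 130r^4cos(θ)^4, so

    ∬_D (130x^4) dA = ∫_0^{2π} ∫_0^{6} (130r^4cos(θ)^4) · r dr dθ.

Inner (r from 0 to 6): 1010880cos(θ)^4.
Outer (θ from 0 to 2π): 758160π.

Therefore ∮_C P dx + Q dy = 758160π.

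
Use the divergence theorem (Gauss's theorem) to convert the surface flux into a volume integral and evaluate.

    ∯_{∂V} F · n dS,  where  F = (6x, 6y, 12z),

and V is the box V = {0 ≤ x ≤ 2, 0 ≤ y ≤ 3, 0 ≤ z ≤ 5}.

By the divergence theorem,

    ∯_{∂V} F · n dS = ∭_V (∇ · F) dV.

Compute the divergence:
    ∇ · F = ∂F_x/∂x + ∂F_y/∂y + ∂F_z/∂z = 6 + 6 + 12 = 24.

V is a rectangular box, so dV = dx dy dz with 0 ≤ x ≤ 2, 0 ≤ y ≤ 3, 0 ≤ z ≤ 5.

Integrate (24) over V as an iterated integral:

    ∭_V (∇·F) dV = ∫_0^{2} ∫_0^{3} ∫_0^{5} (24) dz dy dx.

Inner (z from 0 to 5): 120.
Middle (y from 0 to 3): 360.
Outer (x from 0 to 2): 720.

Therefore ∯_{∂V} F · n dS = 720.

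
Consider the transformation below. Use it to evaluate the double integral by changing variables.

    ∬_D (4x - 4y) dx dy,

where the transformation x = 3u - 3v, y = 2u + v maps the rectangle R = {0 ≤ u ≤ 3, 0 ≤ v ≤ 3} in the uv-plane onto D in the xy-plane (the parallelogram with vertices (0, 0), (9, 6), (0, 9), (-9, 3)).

Compute the Jacobian determinant of (x, y) with respect to (u, v):

    ∂(x,y)/∂(u,v) = | 3  -3 | = (3)(1) - (-3)(2) = 9.
                   | 2  1 |

Its absolute value is |J| = 9 (the area scaling factor).

Substituting x = 3u - 3v, y = 2u + v into the integrand,

    4x - 4y → 4u - 16v,

so the integral becomes

    ∬_R (4u - 16v) · |J| du dv = ∫_0^3 ∫_0^3 (36u - 144v) dv du.

Inner (v): 108u - 648.
Outer (u): -1458.

Therefore ∬_D (4x - 4y) dx dy = -1458.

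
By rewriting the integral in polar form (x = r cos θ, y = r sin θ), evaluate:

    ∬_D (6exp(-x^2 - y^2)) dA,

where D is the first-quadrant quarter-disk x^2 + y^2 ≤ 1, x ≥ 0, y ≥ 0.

The region D is 0 ≤ r ≤ 1, 0 ≤ θ ≤ π/2 in polar coordinates, where x = r cos(θ), y = r sin(θ), and dA = r dr dθ.

Under the substitution, the integrand becomes 6exp(-r^2), so

    ∬_D (6exp(-x^2 - y^2)) dA = ∫_{0}^{π/2} ∫_{0}^{1} (6exp(-r^2)) · r dr dθ.

Inner integral (in r): ∫_{0}^{1} (6exp(-r^2)) · r dr = 3 - 3exp(-1).

Outer integral (in θ): ∫_{0}^{π/2} (3 - 3exp(-1)) dθ = -3π (1 - e)exp(-1)/2.

Therefore ∬_D (6exp(-x^2 - y^2)) dA = -3π (1 - e)exp(-1)/2.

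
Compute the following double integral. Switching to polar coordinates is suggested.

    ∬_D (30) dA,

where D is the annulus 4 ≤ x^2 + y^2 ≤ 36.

The region D is 2 ≤ r ≤ 6, 0 ≤ θ ≤ 2π in polar coordinates, where x = r cos(θ), y = r sin(θ), and dA = r dr dθ.

Under the substitution, the integrand becomes 30, so

    ∬_D (30) dA = ∫_{0}^{2π} ∫_{2}^{6} (30) · r dr dθ.

Inner integral (in r): ∫_{2}^{6} (30) · r dr = 480.

Outer integral (in θ): ∫_{0}^{2π} (480) dθ = 960π.

Therefore ∬_D (30) dA = 960π.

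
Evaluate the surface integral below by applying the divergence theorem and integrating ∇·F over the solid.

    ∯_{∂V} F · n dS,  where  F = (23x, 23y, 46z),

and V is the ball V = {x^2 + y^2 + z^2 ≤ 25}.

By the divergence theorem,

    ∯_{∂V} F · n dS = ∭_V (∇ · F) dV.

Compute the divergence:
    ∇ · F = ∂F_x/∂x + ∂F_y/∂y + ∂F_z/∂z = 23 + 23 + 46 = 92.

In spherical coordinates, x = ρ sin(φ) cos(θ), y = ρ sin(φ) sin(θ), z = ρ cos(φ), dV = ρ^2 sin(φ) dρ dφ dθ, with 0 ≤ ρ ≤ 5, 0 ≤ φ ≤ π, 0 ≤ θ ≤ 2π.

The integrand, after substitution and multiplying by the volume element, becomes (92) · ρ^2 sin(φ), so

    ∭_V (∇·F) dV = ∫_0^{2π} ∫_0^{π} ∫_0^{5} (92) · ρ^2 sin(φ) dρ dφ dθ.

Inner (ρ from 0 to 5): 11500sin(φ)/3.
Middle (φ from 0 to π): 23000/3.
Outer (θ from 0 to 2π): 46000π/3.

Therefore ∯_{∂V} F · n dS = 46000π/3.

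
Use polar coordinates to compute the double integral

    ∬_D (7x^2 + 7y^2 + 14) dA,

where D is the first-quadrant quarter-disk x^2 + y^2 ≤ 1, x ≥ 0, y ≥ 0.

The region D is 0 ≤ r ≤ 1, 0 ≤ θ ≤ π/2 in polar coordinates, where x = r cos(θ), y = r sin(θ), and dA = r dr dθ.

Under the substitution, the integrand becomes 7r^2 + 14, so

    ∬_D (7x^2 + 7y^2 + 14) dA = ∫_{0}^{π/2} ∫_{0}^{1} (7r^2 + 14) · r dr dθ.

Inner integral (in r): ∫_{0}^{1} (7r^2 + 14) · r dr = 35/4.

Outer integral (in θ): ∫_{0}^{π/2} (35/4) dθ = 35π/8.

Therefore ∬_D (7x^2 + 7y^2 + 14) dA = 35π/8.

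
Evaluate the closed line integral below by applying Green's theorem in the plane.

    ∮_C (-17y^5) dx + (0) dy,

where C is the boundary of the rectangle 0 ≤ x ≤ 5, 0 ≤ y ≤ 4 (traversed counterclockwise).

Green's theorem converts the closed line integral into a double integral over the enclosed region D:

    ∮_C P dx + Q dy = ∬_D (∂Q/∂x - ∂P/∂y) dA.

Here P = -17y^5, Q = 0, so

    ∂Q/∂x = 0,    ∂P/∂y = -85y^4,
    ∂Q/∂x - ∂P/∂y = 85y^4.

D is the region 0 ≤ x ≤ 5, 0 ≤ y ≤ 4. Evaluating the double integral:

    ∬_D (85y^4) dA = ∫_0^{5} ∫_0^{4} (85y^4) dy dx.

Inner (y from 0 to 4): 17408.
Outer (x from 0 to 5): 87040.

Therefore ∮_C P dx + Q dy = 87040.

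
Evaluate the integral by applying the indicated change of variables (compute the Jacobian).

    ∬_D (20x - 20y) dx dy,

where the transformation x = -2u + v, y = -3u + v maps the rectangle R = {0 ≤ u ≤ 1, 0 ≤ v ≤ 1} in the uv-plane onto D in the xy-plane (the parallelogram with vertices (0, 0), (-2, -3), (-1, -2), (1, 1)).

Compute the Jacobian determinant of (x, y) with respect to (u, v):

    ∂(x,y)/∂(u,v) = | -2  1 | = (-2)(1) - (1)(-3) = 1.
                   | -3  1 |

Its absolute value is |J| = 1 (the area scaling factor).

Substituting x = -2u + v, y = -3u + v into the integrand,

    20x - 20y → 20u,

so the integral becomes

    ∬_R (20u) · |J| du dv = ∫_0^1 ∫_0^1 (20u) dv du.

Inner (v): 20u.
Outer (u): 10.

Therefore ∬_D (20x - 20y) dx dy = 10.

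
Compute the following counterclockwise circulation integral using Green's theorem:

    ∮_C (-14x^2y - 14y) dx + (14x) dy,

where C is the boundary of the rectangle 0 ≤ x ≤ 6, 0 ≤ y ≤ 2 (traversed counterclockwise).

Green's theorem converts the closed line integral into a double integral over the enclosed region D:

    ∮_C P dx + Q dy = ∬_D (∂Q/∂x - ∂P/∂y) dA.

Here P = -14x^2y - 14y, Q = 14x, so

    ∂Q/∂x = 14,    ∂P/∂y = -14x^2 - 14,
    ∂Q/∂x - ∂P/∂y = 14x^2 + 28.

D is the region 0 ≤ x ≤ 6, 0 ≤ y ≤ 2. Evaluating the double integral:

    ∬_D (14x^2 + 28) dA = ∫_0^{6} ∫_0^{2} (14x^2 + 28) dy dx.

Inner (y from 0 to 2): 28x^2 + 56.
Outer (x from 0 to 6): 2352.

Therefore ∮_C P dx + Q dy = 2352.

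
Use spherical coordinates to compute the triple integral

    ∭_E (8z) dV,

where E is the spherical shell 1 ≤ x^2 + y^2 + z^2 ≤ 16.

In spherical coordinates, x = ρ sin(φ) cos(θ), y = ρ sin(φ) sin(θ), z = ρ cos(φ), and dV = ρ^2 sin(φ) dρ dφ dθ.

The integrand becomes 8ρ cos(φ), so

    ∭_E (8z) dV = ∫_{0}^{2π} ∫_{0}^{π} ∫_{1}^{4} (8ρ cos(φ)) · ρ^2 sin(φ) dρ dφ dθ.

Inner (ρ): 255sin(2φ).
Middle (φ): 0.
Outer (θ): 0.

Therefore the triple integral equals 0.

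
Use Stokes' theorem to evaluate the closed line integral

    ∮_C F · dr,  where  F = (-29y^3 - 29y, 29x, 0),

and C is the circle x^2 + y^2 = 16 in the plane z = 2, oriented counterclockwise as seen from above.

Let S be the flat disk x^2 + y^2 ≤ 16 in the plane z = 2, with upward unit normal n̂ = ẑ. By Stokes' theorem,

    ∮_C F · dr = ∬_S (∇ × F) · n̂ dS = ∬_D (curl F)_z dA,

where D is the disk x^2 + y^2 ≤ 16.

Compute the curl of F = (-29y^3 - 29y, 29x, 0):
    (∇ × F)_x = ∂F_z/∂y - ∂F_y/∂z = 0,
    (∇ × F)_y = ∂F_x/∂z - ∂F_z/∂x = 0,
    (∇ × F)_z = ∂F_y/∂x - ∂F_x/∂y = 87y^2 + 58.

On z = 2, (curl F)_z = 87y^2 + 58.

Convert to polar (x = r cos θ, y = r sin θ, dA = r dr dθ); the integrand becomes 87r^2sin(θ)^2 + 58, so

    ∬_D (curl F)_z dA = ∫_0^{2π} ∫_0^{4} (87r^2sin(θ)^2 + 58) · r dr dθ.

Inner (r from 0 to 4): 5568sin(θ)^2 + 464.
Outer (θ from 0 to 2π): 6496π.

Therefore ∮_C F · dr = 6496π.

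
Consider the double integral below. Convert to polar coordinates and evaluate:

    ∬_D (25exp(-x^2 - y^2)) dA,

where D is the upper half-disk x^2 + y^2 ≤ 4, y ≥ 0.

The region D is 0 ≤ r ≤ 2, 0 ≤ θ ≤ π in polar coordinates, where x = r cos(θ), y = r sin(θ), and dA = r dr dθ.

Under the substitution, the integrand becomes 25exp(-r^2), so

    ∬_D (25exp(-x^2 - y^2)) dA = ∫_{0}^{π} ∫_{0}^{2} (25exp(-r^2)) · r dr dθ.

Inner integral (in r): ∫_{0}^{2} (25exp(-r^2)) · r dr = 25/2 - 25exp(-4)/2.

Outer integral (in θ): ∫_{0}^{π} (25/2 - 25exp(-4)/2) dθ = -25π (1 - exp(4))exp(-4)/2.

Therefore ∬_D (25exp(-x^2 - y^2)) dA = -25π (1 - exp(4))exp(-4)/2.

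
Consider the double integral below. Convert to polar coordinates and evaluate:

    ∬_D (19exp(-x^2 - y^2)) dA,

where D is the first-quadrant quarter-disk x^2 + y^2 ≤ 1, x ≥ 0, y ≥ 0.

The region D is 0 ≤ r ≤ 1, 0 ≤ θ ≤ π/2 in polar coordinates, where x = r cos(θ), y = r sin(θ), and dA = r dr dθ.

Under the substitution, the integrand becomes 19exp(-r^2), so

    ∬_D (19exp(-x^2 - y^2)) dA = ∫_{0}^{π/2} ∫_{0}^{1} (19exp(-r^2)) · r dr dθ.

Inner integral (in r): ∫_{0}^{1} (19exp(-r^2)) · r dr = 19/2 - 19exp(-1)/2.

Outer integral (in θ): ∫_{0}^{π/2} (19/2 - 19exp(-1)/2) dθ = -19π (1 - e)exp(-1)/4.

Therefore ∬_D (19exp(-x^2 - y^2)) dA = -19π (1 - e)exp(-1)/4.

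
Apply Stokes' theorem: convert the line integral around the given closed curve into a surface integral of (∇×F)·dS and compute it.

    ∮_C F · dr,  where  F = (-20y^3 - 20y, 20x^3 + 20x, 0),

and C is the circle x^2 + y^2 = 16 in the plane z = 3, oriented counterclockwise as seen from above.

Let S be the flat disk x^2 + y^2 ≤ 16 in the plane z = 3, with upward unit normal n̂ = ẑ. By Stokes' theorem,

    ∮_C F · dr = ∬_S (∇ × F) · n̂ dS = ∬_D (curl F)_z dA,

where D is the disk x^2 + y^2 ≤ 16.

Compute the curl of F = (-20y^3 - 20y, 20x^3 + 20x, 0):
    (∇ × F)_x = ∂F_z/∂y - ∂F_y/∂z = 0,
    (∇ × F)_y = ∂F_x/∂z - ∂F_z/∂x = 0,
    (∇ × F)_z = ∂F_y/∂x - ∂F_x/∂y = 60x^2 + 60y^2 + 40.

On z = 3, (curl F)_z = 60x^2 + 60y^2 + 40.

Convert to polar (x = r cos θ, y = r sin θ, dA = r dr dθ); the integrand becomes 60r^2 + 40, so

    ∬_D (curl F)_z dA = ∫_0^{2π} ∫_0^{4} (60r^2 + 40) · r dr dθ.

Inner (r from 0 to 4): 4160.
Outer (θ from 0 to 2π): 8320π.

Therefore ∮_C F · dr = 8320π.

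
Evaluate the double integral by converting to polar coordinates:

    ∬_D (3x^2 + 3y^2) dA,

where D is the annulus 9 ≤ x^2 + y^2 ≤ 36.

The region D is 3 ≤ r ≤ 6, 0 ≤ θ ≤ 2π in polar coordinates, where x = r cos(θ), y = r sin(θ), and dA = r dr dθ.

Under the substitution, the integrand becomes 3r^2, so

    ∬_D (3x^2 + 3y^2) dA = ∫_{0}^{2π} ∫_{3}^{6} (3r^2) · r dr dθ.

Inner integral (in r): ∫_{3}^{6} (3r^2) · r dr = 3645/4.

Outer integral (in θ): ∫_{0}^{2π} (3645/4) dθ = 3645π/2.

Therefore ∬_D (3x^2 + 3y^2) dA = 3645π/2.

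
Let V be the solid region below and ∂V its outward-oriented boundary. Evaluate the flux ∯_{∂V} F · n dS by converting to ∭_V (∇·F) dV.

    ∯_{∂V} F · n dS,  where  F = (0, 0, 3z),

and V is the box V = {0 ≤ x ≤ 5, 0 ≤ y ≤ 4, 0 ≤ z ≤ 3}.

By the divergence theorem,

    ∯_{∂V} F · n dS = ∭_V (∇ · F) dV.

Compute the divergence:
    ∇ · F = ∂F_x/∂x + ∂F_y/∂y + ∂F_z/∂z = 0 + 0 + 3 = 3.

V is a rectangular box, so dV = dx dy dz with 0 ≤ x ≤ 5, 0 ≤ y ≤ 4, 0 ≤ z ≤ 3.

Integrate (3) over V as an iterated integral:

    ∭_V (∇·F) dV = ∫_0^{5} ∫_0^{4} ∫_0^{3} (3) dz dy dx.

Inner (z from 0 to 3): 9.
Middle (y from 0 to 4): 36.
Outer (x from 0 to 5): 180.

Therefore ∯_{∂V} F · n dS = 180.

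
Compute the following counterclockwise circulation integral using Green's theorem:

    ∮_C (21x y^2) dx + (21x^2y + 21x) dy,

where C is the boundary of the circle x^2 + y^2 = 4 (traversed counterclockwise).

Green's theorem converts the closed line integral into a double integral over the enclosed region D:

    ∮_C P dx + Q dy = ∬_D (∂Q/∂x - ∂P/∂y) dA.

Here P = 21x y^2, Q = 21x^2y + 21x, so

    ∂Q/∂x = 42x y + 21,    ∂P/∂y = 42x y,
    ∂Q/∂x - ∂P/∂y = 21.

D is the region x^2 + y^2 ≤ 4. Evaluating the double integral:

In polar coordinates (x = r cos θ, y = r sin θ, dA = r dr dθ) the integrand becomes 21, so

    ∬_D (21) dA = ∫_0^{2π} ∫_0^{2} (21) · r dr dθ.

Inner (r from 0 to 2): 42.
Outer (θ from 0 to 2π): 84π.

Therefore ∮_C P dx + Q dy = 84π.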